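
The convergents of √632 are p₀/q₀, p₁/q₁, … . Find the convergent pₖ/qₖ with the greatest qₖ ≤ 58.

1081/43

√632 = [25; 7, 6, 7, 50, …] (period length 4).
Convergents:
  p_0/q_0 = 25/1
  p_1/q_1 = 176/7
  p_2/q_2 = 1081/43
  p_3/q_3 = 7743/308
q_2 = 43 ≤ 58 < 308 = q_3, so the answer is 1081/43.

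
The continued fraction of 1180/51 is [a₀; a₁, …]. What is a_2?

1180 = 23·51 + 7   →  a_0 = 23
51 = 7·7 + 2   →  a_1 = 7
7 = 3·2 + 1   →  a_2 = 3

3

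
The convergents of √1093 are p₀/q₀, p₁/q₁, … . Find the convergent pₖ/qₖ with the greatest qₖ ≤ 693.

√1093 = [33; 16, 1, 1, 16, 66, …] (period length 5).
Convergents:
  p_0/q_0 = 33/1
  p_1/q_1 = 529/16
  p_2/q_2 = 562/17
  p_3/q_3 = 1091/33
  p_4/q_4 = 18018/545
  p_5/q_5 = 1190279/36003
q_4 = 545 ≤ 693 < 36003 = q_5, so the answer is 18018/545.

18018/545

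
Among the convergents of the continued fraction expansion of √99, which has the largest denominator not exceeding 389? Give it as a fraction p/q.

3771/379

√99 = [9; 1, 18, …] (period length 2).
Convergents:
  p_0/q_0 = 9/1
  p_1/q_1 = 10/1
  p_2/q_2 = 189/19
  p_3/q_3 = 199/20
  p_4/q_4 = 3771/379
  p_5/q_5 = 3970/399
q_4 = 379 ≤ 389 < 399 = q_5, so the answer is 3771/379.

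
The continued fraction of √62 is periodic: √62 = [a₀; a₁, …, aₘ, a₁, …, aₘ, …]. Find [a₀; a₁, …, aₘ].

[7; 1, 6, 1, 14]

a₀ = ⌊√62⌋ = 7.
With m₀=0, d₀=1 and mₖ₊₁ = dₖaₖ − mₖ, dₖ₊₁ = (n − mₖ₊₁²)/dₖ, aₖ₊₁ = ⌊(a₀+mₖ₊₁)/dₖ₊₁⌋:
  k=1: m=7, d=13, a=1
  k=2: m=6, d=2, a=6
  k=3: m=6, d=13, a=1
  k=4: m=7, d=1, a=14
d=1 and a=2a₀=14 at k=4, so the next step gives (m, d) = (7, 13) again — its k=1 value — and the period has length 4.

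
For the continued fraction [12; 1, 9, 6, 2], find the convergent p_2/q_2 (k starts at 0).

Using pₖ = aₖpₖ₋₁ + pₖ₋₂, qₖ = aₖqₖ₋₁ + qₖ₋₂ (with p₋₁=1, p₋₂=0, q₋₁=0, q₋₂=1):
  k=0: a=12, p=12, q=1
  k=1: a=1, p=13, q=1
  k=2: a=9, p=129, q=10

129/10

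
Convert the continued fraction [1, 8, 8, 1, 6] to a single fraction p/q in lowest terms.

Fold from the inside: start with 6/1.
  1 + 1/6 = 7/6
  8 + 6/7 = 62/7
  8 + 7/62 = 503/62
  1 + 62/503 = 565/503

565/503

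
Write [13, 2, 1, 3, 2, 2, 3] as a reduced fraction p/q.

2779/208

Fold from the inside: start with 3/1.
  2 + 1/3 = 7/3
  2 + 3/7 = 17/7
  3 + 7/17 = 58/17
  1 + 17/58 = 75/58
  2 + 58/75 = 208/75
  13 + 75/208 = 2779/208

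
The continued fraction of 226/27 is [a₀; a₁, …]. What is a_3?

226 = 8·27 + 10   →  a_0 = 8
27 = 2·10 + 7   →  a_1 = 2
10 = 1·7 + 3   →  a_2 = 1
7 = 2·3 + 1   →  a_3 = 2

2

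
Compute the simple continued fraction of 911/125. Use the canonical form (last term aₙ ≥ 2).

911 = 7×125 + 36
125 = 3×36 + 17
36 = 2×17 + 2
17 = 8×2 + 1
2 = 2×1 + 0  (stop)
So 911/125 = [7; 3, 2, 8, 2].

[7; 3, 2, 8, 2]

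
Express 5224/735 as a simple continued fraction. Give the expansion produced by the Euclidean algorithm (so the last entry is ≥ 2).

5224 = 7×735 + 79
735 = 9×79 + 24
79 = 3×24 + 7
24 = 3×7 + 3
7 = 2×3 + 1
3 = 3×1 + 0  (stop)
So 5224/735 = [7; 9, 3, 3, 2, 3].

[7; 9, 3, 3, 2, 3]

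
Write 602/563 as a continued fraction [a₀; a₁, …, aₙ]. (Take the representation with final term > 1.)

[1; 14, 2, 3, 2, 2]

602 = 1·563 + 39
563 = 14·39 + 17
39 = 2·17 + 5
17 = 3·5 + 2
5 = 2·2 + 1
2 = 2·1 + 0  (stop)
So 602/563 = [1; 14, 2, 3, 2, 2].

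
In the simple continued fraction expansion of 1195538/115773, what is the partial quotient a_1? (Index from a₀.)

3

1195538 = 10·115773 + 37808   →  a_0 = 10
115773 = 3·37808 + 2349   →  a_1 = 3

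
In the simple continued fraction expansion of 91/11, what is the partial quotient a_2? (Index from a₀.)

91 = 8·11 + 3   →  a_0 = 8
11 = 3·3 + 2   →  a_1 = 3
3 = 1·2 + 1   →  a_2 = 1

1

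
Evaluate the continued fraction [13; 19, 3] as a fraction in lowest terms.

Using pₖ = aₖpₖ₋₁ + pₖ₋₂ and qₖ = aₖqₖ₋₁ + qₖ₋₂:
  k=0: a=13, p=13, q=1
  k=1: a=19, p=248, q=19
  k=2: a=3, p=757, q=58

757/58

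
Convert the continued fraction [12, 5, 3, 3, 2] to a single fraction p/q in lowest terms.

1487/122

Fold from the inside: start with 2/1.
  3 + 1/2 = 7/2
  3 + 2/7 = 23/7
  5 + 7/23 = 122/23
  12 + 23/122 = 1487/122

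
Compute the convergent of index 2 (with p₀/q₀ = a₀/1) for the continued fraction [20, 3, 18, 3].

1118/55

Using pₖ = aₖpₖ₋₁ + pₖ₋₂, qₖ = aₖqₖ₋₁ + qₖ₋₂ (with p₋₁=1, p₋₂=0, q₋₁=0, q₋₂=1):
  k=0: a=20, p=20, q=1
  k=1: a=3, p=61, q=3
  k=2: a=18, p=1118, q=55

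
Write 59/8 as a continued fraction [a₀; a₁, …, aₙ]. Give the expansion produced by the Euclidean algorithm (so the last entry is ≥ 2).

[7; 2, 1, 2]

59 = 7*8 + 3
8 = 2*3 + 2
3 = 1*2 + 1
2 = 2*1 + 0  (stop)
So 59/8 = [7; 2, 1, 2].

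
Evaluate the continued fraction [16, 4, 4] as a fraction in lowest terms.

Using pₖ = aₖpₖ₋₁ + pₖ₋₂ and qₖ = aₖqₖ₋₁ + qₖ₋₂:
  k=0: a=16, p=16, q=1
  k=1: a=4, p=65, q=4
  k=2: a=4, p=276, q=17

276/17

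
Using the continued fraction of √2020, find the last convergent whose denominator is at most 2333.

√2020 = [44; 1, 16, 1, 88, …] (period length 4).
Convergents:
  p_0/q_0 = 44/1
  p_1/q_1 = 45/1
  p_2/q_2 = 764/17
  p_3/q_3 = 809/18
  p_4/q_4 = 71956/1601
  p_5/q_5 = 72765/1619
  p_6/q_6 = 1236196/27505
q_5 = 1619 ≤ 2333 < 27505 = q_6, so the answer is 72765/1619.

72765/1619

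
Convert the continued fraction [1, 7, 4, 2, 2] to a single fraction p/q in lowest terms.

Using pₖ = aₖpₖ₋₁ + pₖ₋₂ and qₖ = aₖqₖ₋₁ + qₖ₋₂:
  k=0: a=1, p=1, q=1
  k=1: a=7, p=8, q=7
  k=2: a=4, p=33, q=29
  k=3: a=2, p=74, q=65
  k=4: a=2, p=181, q=159

181/159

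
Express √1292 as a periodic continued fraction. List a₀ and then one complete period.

[35; 1, 16, 1, 70]

a₀ = ⌊√1292⌋ = 35.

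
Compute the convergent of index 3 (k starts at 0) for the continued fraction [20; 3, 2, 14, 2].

2049/101

Using pₖ = aₖpₖ₋₁ + pₖ₋₂, qₖ = aₖqₖ₋₁ + qₖ₋₂ (with p₋₁=1, p₋₂=0, q₋₁=0, q₋₂=1):
  k=0: a=20, p=20, q=1
  k=1: a=3, p=61, q=3
  k=2: a=2, p=142, q=7
  k=3: a=14, p=2049, q=101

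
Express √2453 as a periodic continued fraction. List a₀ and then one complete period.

a₀ = ⌊√2453⌋ = 49.
With m₀=0, d₀=1 and mₖ₊₁ = dₖaₖ − mₖ, dₖ₊₁ = (n − mₖ₊₁²)/dₖ, aₖ₊₁ = ⌊(a₀+mₖ₊₁)/dₖ₊₁⌋:
  k=1: m=49, d=52, a=1
  k=2: m=3, d=47, a=1
  k=3: m=44, d=11, a=8
  k=4: m=44, d=47, a=1
  k=5: m=3, d=52, a=1
  k=6: m=49, d=1, a=98
d=1 and a=2a₀=98 at k=6, so the next step gives (m, d) = (49, 52) again — its k=1 value — and the period has length 6.

[49; 1, 1, 8, 1, 1, 98]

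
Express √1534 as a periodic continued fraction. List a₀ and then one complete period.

a₀ = ⌊√1534⌋ = 39.
With m₀=0, d₀=1 and mₖ₊₁ = dₖaₖ − mₖ, dₖ₊₁ = (n − mₖ₊₁²)/dₖ, aₖ₊₁ = ⌊(a₀+mₖ₊₁)/dₖ₊₁⌋:
  k=1: m=39, d=13, a=6
  k=2: m=39, d=1, a=78
d=1 and a=2a₀=78 at k=2, so the next step gives (m, d) = (39, 13) again — its k=1 value — and the period has length 2.

[39; 6, 78]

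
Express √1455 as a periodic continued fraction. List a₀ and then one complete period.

[38; 6, 1, 11, 1, 6, 76]

a₀ = ⌊√1455⌋ = 38.
With m₀=0, d₀=1 and mₖ₊₁ = dₖaₖ − mₖ, dₖ₊₁ = (n − mₖ₊₁²)/dₖ, aₖ₊₁ = ⌊(a₀+mₖ₊₁)/dₖ₊₁⌋:
  k=1: m=38, d=11, a=6
  k=2: m=28, d=61, a=1
  k=3: m=33, d=6, a=11
  k=4: m=33, d=61, a=1
  k=5: m=28, d=11, a=6
  k=6: m=38, d=1, a=76
d=1 and a=2a₀=76 at k=6, so the next step gives (m, d) = (38, 11) again — its k=1 value — and the period has length 6.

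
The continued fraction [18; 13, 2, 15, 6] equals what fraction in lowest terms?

Using pₖ = aₖpₖ₋₁ + pₖ₋₂ and qₖ = aₖqₖ₋₁ + qₖ₋₂:
  k=0: a=18, p=18, q=1
  k=1: a=13, p=235, q=13
  k=2: a=2, p=488, q=27
  k=3: a=15, p=7555, q=418
  k=4: a=6, p=45818, q=2535

45818/2535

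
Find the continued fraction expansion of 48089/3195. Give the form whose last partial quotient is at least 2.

[15; 19, 2, 13, 6]

48089 = 15×3195 + 164
3195 = 19×164 + 79
164 = 2×79 + 6
79 = 13×6 + 1
6 = 6×1 + 0  (stop)
So 48089/3195 = [15; 19, 2, 13, 6].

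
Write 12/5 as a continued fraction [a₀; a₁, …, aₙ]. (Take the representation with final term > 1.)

12 = 2×5 + 2
5 = 2×2 + 1
2 = 2×1 + 0  (stop)
So 12/5 = [2; 2, 2].

[2; 2, 2]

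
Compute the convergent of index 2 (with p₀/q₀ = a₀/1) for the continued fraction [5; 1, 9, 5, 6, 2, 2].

59/10

Using pₖ = aₖpₖ₋₁ + pₖ₋₂, qₖ = aₖqₖ₋₁ + qₖ₋₂ (with p₋₁=1, p₋₂=0, q₋₁=0, q₋₂=1):
  k=0: a=5, p=5, q=1
  k=1: a=1, p=6, q=1
  k=2: a=9, p=59, q=10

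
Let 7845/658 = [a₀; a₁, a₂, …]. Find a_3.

1

7845 = 11·658 + 607   →  a_0 = 11
658 = 1·607 + 51   →  a_1 = 1
607 = 11·51 + 46   →  a_2 = 11
51 = 1·46 + 5   →  a_3 = 1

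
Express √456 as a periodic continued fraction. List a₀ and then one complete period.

a₀ = ⌊√456⌋ = 21.
With m₀=0, d₀=1 and mₖ₊₁ = dₖaₖ − mₖ, dₖ₊₁ = (n − mₖ₊₁²)/dₖ, aₖ₊₁ = ⌊(a₀+mₖ₊₁)/dₖ₊₁⌋:
  k=1: m=21, d=15, a=2
  k=2: m=9, d=25, a=1
  k=3: m=16, d=8, a=4
  k=4: m=16, d=25, a=1
  k=5: m=9, d=15, a=2
  k=6: m=21, d=1, a=42
d=1 and a=2a₀=42 at k=6, so the next step gives (m, d) = (21, 15) again — its k=1 value — and the period has length 6.

[21; 2, 1, 4, 1, 2, 42]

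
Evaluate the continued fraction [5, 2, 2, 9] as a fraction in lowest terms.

254/47

Using pₖ = aₖpₖ₋₁ + pₖ₋₂ and qₖ = aₖqₖ₋₁ + qₖ₋₂:
  k=0: a=5, p=5, q=1
  k=1: a=2, p=11, q=2
  k=2: a=2, p=27, q=5
  k=3: a=9, p=254, q=47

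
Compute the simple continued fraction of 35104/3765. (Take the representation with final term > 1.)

35104 = 9·3765 + 1219
3765 = 3·1219 + 108
1219 = 11·108 + 31
108 = 3·31 + 15
31 = 2·15 + 1
15 = 15·1 + 0  (stop)
So 35104/3765 = [9; 3, 11, 3, 2, 15].

[9; 3, 11, 3, 2, 15]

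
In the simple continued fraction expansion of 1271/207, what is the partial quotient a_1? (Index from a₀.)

7

1271 = 6·207 + 29   →  a_0 = 6
207 = 7·29 + 4   →  a_1 = 7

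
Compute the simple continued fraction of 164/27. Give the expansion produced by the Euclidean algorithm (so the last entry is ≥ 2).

164 = 6·27 + 2
27 = 13·2 + 1
2 = 2·1 + 0  (stop)
So 164/27 = [6; 13, 2].

[6; 13, 2]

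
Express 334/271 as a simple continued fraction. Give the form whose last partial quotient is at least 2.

334 = 1*271 + 63
271 = 4*63 + 19
63 = 3*19 + 6
19 = 3*6 + 1
6 = 6*1 + 0  (stop)
So 334/271 = [1; 4, 3, 3, 6].

[1; 4, 3, 3, 6]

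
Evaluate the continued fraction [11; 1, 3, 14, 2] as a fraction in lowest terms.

1387/118

Using pₖ = aₖpₖ₋₁ + pₖ₋₂ and qₖ = aₖqₖ₋₁ + qₖ₋₂:
  k=0: a=11, p=11, q=1
  k=1: a=1, p=12, q=1
  k=2: a=3, p=47, q=4
  k=3: a=14, p=670, q=57
  k=4: a=2, p=1387, q=118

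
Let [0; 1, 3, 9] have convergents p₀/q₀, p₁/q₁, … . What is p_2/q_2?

3/4

Using pₖ = aₖpₖ₋₁ + pₖ₋₂, qₖ = aₖqₖ₋₁ + qₖ₋₂ (with p₋₁=1, p₋₂=0, q₋₁=0, q₋₂=1):
  k=0: a=0, p=0, q=1
  k=1: a=1, p=1, q=1
  k=2: a=3, p=3, q=4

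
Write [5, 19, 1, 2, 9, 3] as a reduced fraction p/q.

Using pₖ = aₖpₖ₋₁ + pₖ₋₂ and qₖ = aₖqₖ₋₁ + qₖ₋₂:
  k=0: a=5, p=5, q=1
  k=1: a=19, p=96, q=19
  k=2: a=1, p=101, q=20
  k=3: a=2, p=298, q=59
  k=4: a=9, p=2783, q=551
  k=5: a=3, p=8647, q=1712

8647/1712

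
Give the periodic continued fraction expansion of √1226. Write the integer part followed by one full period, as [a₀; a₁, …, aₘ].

[35; 70]

a₀ = ⌊√1226⌋ = 35.
With m₀=0, d₀=1 and mₖ₊₁ = dₖaₖ − mₖ, dₖ₊₁ = (n − mₖ₊₁²)/dₖ, aₖ₊₁ = ⌊(a₀+mₖ₊₁)/dₖ₊₁⌋:
  k=1: m=35, d=1, a=70
d=1 and a=2a₀=70 at k=1, so the next step gives (m, d) = (35, 1) again — its k=1 value — and the period has length 1.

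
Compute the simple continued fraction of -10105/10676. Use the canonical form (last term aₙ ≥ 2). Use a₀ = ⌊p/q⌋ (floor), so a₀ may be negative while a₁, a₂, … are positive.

[-1; 18, 1, 2, 3, 3, 17]

-10105 = -1·10676 + 571
10676 = 18·571 + 398
571 = 1·398 + 173
398 = 2·173 + 52
173 = 3·52 + 17
52 = 3·17 + 1
17 = 17·1 + 0  (stop)
So -10105/10676 = [-1; 18, 1, 2, 3, 3, 17].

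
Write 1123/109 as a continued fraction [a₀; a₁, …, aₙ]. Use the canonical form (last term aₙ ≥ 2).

1123 = 10*109 + 33
109 = 3*33 + 10
33 = 3*10 + 3
10 = 3*3 + 1
3 = 3*1 + 0  (stop)
So 1123/109 = [10; 3, 3, 3, 3].

[10; 3, 3, 3, 3]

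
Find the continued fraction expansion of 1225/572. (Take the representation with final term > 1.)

1225 = 2·572 + 81
572 = 7·81 + 5
81 = 16·5 + 1
5 = 5·1 + 0  (stop)
So 1225/572 = [2; 7, 16, 5].

[2; 7, 16, 5]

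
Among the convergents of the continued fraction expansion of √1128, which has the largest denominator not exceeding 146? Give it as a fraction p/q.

√1128 = [33; 1, 1, 2, 2, 2, 1, 1, 66, …] (period length 8).
Convergents:
  p_0/q_0 = 33/1
  p_1/q_1 = 34/1
  p_2/q_2 = 67/2
  p_3/q_3 = 168/5
  p_4/q_4 = 403/12
  p_5/q_5 = 974/29
  p_6/q_6 = 1377/41
  p_7/q_7 = 2351/70
  p_8/q_8 = 156543/4661
q_7 = 70 ≤ 146 < 4661 = q_8, so the answer is 2351/70.

2351/70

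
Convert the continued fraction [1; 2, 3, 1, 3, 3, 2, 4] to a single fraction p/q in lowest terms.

Fold from the inside: start with 4/1.
  2 + 1/4 = 9/4
  3 + 4/9 = 31/9
  3 + 9/31 = 102/31
  1 + 31/102 = 133/102
  3 + 102/133 = 501/133
  2 + 133/501 = 1135/501
  1 + 501/1135 = 1636/1135

1636/1135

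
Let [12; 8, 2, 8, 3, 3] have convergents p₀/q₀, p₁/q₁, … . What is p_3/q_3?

Using pₖ = aₖpₖ₋₁ + pₖ₋₂, qₖ = aₖqₖ₋₁ + qₖ₋₂ (with p₋₁=1, p₋₂=0, q₋₁=0, q₋₂=1):
  k=0: a=12, p=12, q=1
  k=1: a=8, p=97, q=8
  k=2: a=2, p=206, q=17
  k=3: a=8, p=1745, q=144

1745/144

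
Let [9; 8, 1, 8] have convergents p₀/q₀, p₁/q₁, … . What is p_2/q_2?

82/9

Using pₖ = aₖpₖ₋₁ + pₖ₋₂, qₖ = aₖqₖ₋₁ + qₖ₋₂ (with p₋₁=1, p₋₂=0, q₋₁=0, q₋₂=1):
  k=0: a=9, p=9, q=1
  k=1: a=8, p=73, q=8
  k=2: a=1, p=82, q=9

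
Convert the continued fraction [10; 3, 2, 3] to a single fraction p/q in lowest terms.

247/24

Fold from the inside: start with 3/1.
  2 + 1/3 = 7/3
  3 + 3/7 = 24/7
  10 + 7/24 = 247/24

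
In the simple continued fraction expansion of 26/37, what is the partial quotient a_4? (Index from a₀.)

1

26 = 0·37 + 26   →  a_0 = 0
37 = 1·26 + 11   →  a_1 = 1
26 = 2·11 + 4   →  a_2 = 2
11 = 2·4 + 3   →  a_3 = 2
4 = 1·3 + 1   →  a_4 = 1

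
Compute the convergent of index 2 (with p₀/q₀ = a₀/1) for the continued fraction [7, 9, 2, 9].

135/19

Using pₖ = aₖpₖ₋₁ + pₖ₋₂, qₖ = aₖqₖ₋₁ + qₖ₋₂ (with p₋₁=1, p₋₂=0, q₋₁=0, q₋₂=1):
  k=0: a=7, p=7, q=1
  k=1: a=9, p=64, q=9
  k=2: a=2, p=135, q=19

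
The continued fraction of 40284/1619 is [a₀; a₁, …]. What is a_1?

1

40284 = 24·1619 + 1428   →  a_0 = 24
1619 = 1·1428 + 191   →  a_1 = 1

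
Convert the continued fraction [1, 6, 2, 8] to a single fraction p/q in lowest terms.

Fold from the inside: start with 8/1.
  2 + 1/8 = 17/8
  6 + 8/17 = 110/17
  1 + 17/110 = 127/110

127/110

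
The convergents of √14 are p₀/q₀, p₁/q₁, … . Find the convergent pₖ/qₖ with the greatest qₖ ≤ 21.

√14 = [3; 1, 2, 1, 6, …] (period length 4).
Convergents:
  p_0/q_0 = 3/1
  p_1/q_1 = 4/1
  p_2/q_2 = 11/3
  p_3/q_3 = 15/4
  p_4/q_4 = 101/27
q_3 = 4 ≤ 21 < 27 = q_4, so the answer is 15/4.

15/4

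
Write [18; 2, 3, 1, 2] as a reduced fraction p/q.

Using pₖ = aₖpₖ₋₁ + pₖ₋₂ and qₖ = aₖqₖ₋₁ + qₖ₋₂:
  k=0: a=18, p=18, q=1
  k=1: a=2, p=37, q=2
  k=2: a=3, p=129, q=7
  k=3: a=1, p=166, q=9
  k=4: a=2, p=461, q=25

461/25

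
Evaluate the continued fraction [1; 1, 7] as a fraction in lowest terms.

15/8

Fold from the inside: start with 7/1.
  1 + 1/7 = 8/7
  1 + 7/8 = 15/8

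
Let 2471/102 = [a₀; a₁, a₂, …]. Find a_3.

3

2471 = 24·102 + 23   →  a_0 = 24
102 = 4·23 + 10   →  a_1 = 4
23 = 2·10 + 3   →  a_2 = 2
10 = 3·3 + 1   →  a_3 = 3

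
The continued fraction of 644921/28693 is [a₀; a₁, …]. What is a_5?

644921 = 22·28693 + 13675   →  a_0 = 22
28693 = 2·13675 + 1343   →  a_1 = 2
13675 = 10·1343 + 245   →  a_2 = 10
1343 = 5·245 + 118   →  a_3 = 5
245 = 2·118 + 9   →  a_4 = 2
118 = 13·9 + 1   →  a_5 = 13

13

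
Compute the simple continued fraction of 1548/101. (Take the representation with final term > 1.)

1548 = 15*101 + 33
101 = 3*33 + 2
33 = 16*2 + 1
2 = 2*1 + 0  (stop)
So 1548/101 = [15; 3, 16, 2].

[15; 3, 16, 2]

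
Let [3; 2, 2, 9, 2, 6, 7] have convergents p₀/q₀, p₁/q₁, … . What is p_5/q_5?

Using pₖ = aₖpₖ₋₁ + pₖ₋₂, qₖ = aₖqₖ₋₁ + qₖ₋₂ (with p₋₁=1, p₋₂=0, q₋₁=0, q₋₂=1):
  k=0: a=3, p=3, q=1
  k=1: a=2, p=7, q=2
  k=2: a=2, p=17, q=5
  k=3: a=9, p=160, q=47
  k=4: a=2, p=337, q=99
  k=5: a=6, p=2182, q=641

2182/641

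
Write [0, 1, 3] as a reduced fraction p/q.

Using pₖ = aₖpₖ₋₁ + pₖ₋₂ and qₖ = aₖqₖ₋₁ + qₖ₋₂:
  k=0: a=0, p=0, q=1
  k=1: a=1, p=1, q=1
  k=2: a=3, p=3, q=4

3/4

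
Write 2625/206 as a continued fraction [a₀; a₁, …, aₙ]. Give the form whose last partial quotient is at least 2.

[12; 1, 2, 1, 7, 1, 5]

2625 = 12·206 + 153
206 = 1·153 + 53
153 = 2·53 + 47
53 = 1·47 + 6
47 = 7·6 + 5
6 = 1·5 + 1
5 = 5·1 + 0  (stop)
So 2625/206 = [12; 1, 2, 1, 7, 1, 5].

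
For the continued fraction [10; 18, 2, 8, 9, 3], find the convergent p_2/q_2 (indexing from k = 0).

372/37

Using pₖ = aₖpₖ₋₁ + pₖ₋₂, qₖ = aₖqₖ₋₁ + qₖ₋₂ (with p₋₁=1, p₋₂=0, q₋₁=0, q₋₂=1):
  k=0: a=10, p=10, q=1
  k=1: a=18, p=181, q=18
  k=2: a=2, p=372, q=37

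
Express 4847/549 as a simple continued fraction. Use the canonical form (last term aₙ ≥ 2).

4847 = 8·549 + 455
549 = 1·455 + 94
455 = 4·94 + 79
94 = 1·79 + 15
79 = 5·15 + 4
15 = 3·4 + 3
4 = 1·3 + 1
3 = 3·1 + 0  (stop)
So 4847/549 = [8; 1, 4, 1, 5, 3, 1, 3].

[8; 1, 4, 1, 5, 3, 1, 3]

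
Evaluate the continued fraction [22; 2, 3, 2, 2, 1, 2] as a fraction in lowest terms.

Using pₖ = aₖpₖ₋₁ + pₖ₋₂ and qₖ = aₖqₖ₋₁ + qₖ₋₂:
  k=0: a=22, p=22, q=1
  k=1: a=2, p=45, q=2
  k=2: a=3, p=157, q=7
  k=3: a=2, p=359, q=16
  k=4: a=2, p=875, q=39
  k=5: a=1, p=1234, q=55
  k=6: a=2, p=3343, q=149

3343/149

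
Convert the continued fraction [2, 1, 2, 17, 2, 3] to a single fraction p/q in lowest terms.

Fold from the inside: start with 3/1.
  2 + 1/3 = 7/3
  17 + 3/7 = 122/7
  2 + 7/122 = 251/122
  1 + 122/251 = 373/251
  2 + 251/373 = 997/373

997/373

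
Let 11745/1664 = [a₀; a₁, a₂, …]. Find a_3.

2

11745 = 7·1664 + 97   →  a_0 = 7
1664 = 17·97 + 15   →  a_1 = 17
97 = 6·15 + 7   →  a_2 = 6
15 = 2·7 + 1   →  a_3 = 2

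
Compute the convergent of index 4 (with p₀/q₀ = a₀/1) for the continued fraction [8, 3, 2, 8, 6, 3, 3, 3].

Using pₖ = aₖpₖ₋₁ + pₖ₋₂, qₖ = aₖqₖ₋₁ + qₖ₋₂ (with p₋₁=1, p₋₂=0, q₋₁=0, q₋₂=1):
  k=0: a=8, p=8, q=1
  k=1: a=3, p=25, q=3
  k=2: a=2, p=58, q=7
  k=3: a=8, p=489, q=59
  k=4: a=6, p=2992, q=361

2992/361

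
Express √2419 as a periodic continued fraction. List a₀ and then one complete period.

[49; 5, 2, 5, 98]

a₀ = ⌊√2419⌋ = 49.
With m₀=0, d₀=1 and mₖ₊₁ = dₖaₖ − mₖ, dₖ₊₁ = (n − mₖ₊₁²)/dₖ, aₖ₊₁ = ⌊(a₀+mₖ₊₁)/dₖ₊₁⌋:
  k=1: m=49, d=18, a=5
  k=2: m=41, d=41, a=2
  k=3: m=41, d=18, a=5
  k=4: m=49, d=1, a=98
d=1 and a=2a₀=98 at k=4, so the next step gives (m, d) = (49, 18) again — its k=1 value — and the period has length 4.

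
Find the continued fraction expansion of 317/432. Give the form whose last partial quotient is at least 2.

317 = 0×432 + 317
432 = 1×317 + 115
317 = 2×115 + 87
115 = 1×87 + 28
87 = 3×28 + 3
28 = 9×3 + 1
3 = 3×1 + 0  (stop)
So 317/432 = [0; 1, 2, 1, 3, 9, 3].

[0; 1, 2, 1, 3, 9, 3]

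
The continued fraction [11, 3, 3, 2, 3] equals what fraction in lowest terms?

893/79

Fold from the inside: start with 3/1.
  2 + 1/3 = 7/3
  3 + 3/7 = 24/7
  3 + 7/24 = 79/24
  11 + 24/79 = 893/79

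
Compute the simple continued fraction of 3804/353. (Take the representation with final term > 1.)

3804 = 10·353 + 274
353 = 1·274 + 79
274 = 3·79 + 37
79 = 2·37 + 5
37 = 7·5 + 2
5 = 2·2 + 1
2 = 2·1 + 0  (stop)
So 3804/353 = [10; 1, 3, 2, 7, 2, 2].

[10; 1, 3, 2, 7, 2, 2]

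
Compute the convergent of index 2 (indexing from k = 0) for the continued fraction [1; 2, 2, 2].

7/5

Using pₖ = aₖpₖ₋₁ + pₖ₋₂, qₖ = aₖqₖ₋₁ + qₖ₋₂ (with p₋₁=1, p₋₂=0, q₋₁=0, q₋₂=1):
  k=0: a=1, p=1, q=1
  k=1: a=2, p=3, q=2
  k=2: a=2, p=7, q=5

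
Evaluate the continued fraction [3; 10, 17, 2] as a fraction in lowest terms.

1091/352

Using pₖ = aₖpₖ₋₁ + pₖ₋₂ and qₖ = aₖqₖ₋₁ + qₖ₋₂:
  k=0: a=3, p=3, q=1
  k=1: a=10, p=31, q=10
  k=2: a=17, p=530, q=171
  k=3: a=2, p=1091, q=352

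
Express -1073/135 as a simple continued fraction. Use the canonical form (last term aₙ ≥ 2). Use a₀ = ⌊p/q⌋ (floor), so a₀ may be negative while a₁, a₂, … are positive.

[-8; 19, 3, 2]

-1073 = -8×135 + 7
135 = 19×7 + 2
7 = 3×2 + 1
2 = 2×1 + 0  (stop)
So -1073/135 = [-8; 19, 3, 2].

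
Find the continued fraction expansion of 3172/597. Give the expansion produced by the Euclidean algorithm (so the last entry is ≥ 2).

3172 = 5·597 + 187
597 = 3·187 + 36
187 = 5·36 + 7
36 = 5·7 + 1
7 = 7·1 + 0  (stop)
So 3172/597 = [5; 3, 5, 5, 7].

[5; 3, 5, 5, 7]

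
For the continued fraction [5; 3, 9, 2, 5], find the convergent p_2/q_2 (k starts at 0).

Using pₖ = aₖpₖ₋₁ + pₖ₋₂, qₖ = aₖqₖ₋₁ + qₖ₋₂ (with p₋₁=1, p₋₂=0, q₋₁=0, q₋₂=1):
  k=0: a=5, p=5, q=1
  k=1: a=3, p=16, q=3
  k=2: a=9, p=149, q=28

149/28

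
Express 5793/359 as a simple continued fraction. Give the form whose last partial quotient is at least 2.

5793 = 16*359 + 49
359 = 7*49 + 16
49 = 3*16 + 1
16 = 16*1 + 0  (stop)
So 5793/359 = [16; 7, 3, 16].

[16; 7, 3, 16]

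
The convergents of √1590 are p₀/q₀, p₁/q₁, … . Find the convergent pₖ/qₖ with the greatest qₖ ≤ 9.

319/8

√1590 = [39; 1, 6, 1, 78, …] (period length 4).
Convergents:
  p_0/q_0 = 39/1
  p_1/q_1 = 40/1
  p_2/q_2 = 279/7
  p_3/q_3 = 319/8
  p_4/q_4 = 25161/631
q_3 = 8 ≤ 9 < 631 = q_4, so the answer is 319/8.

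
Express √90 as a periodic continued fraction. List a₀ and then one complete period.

a₀ = ⌊√90⌋ = 9.
With m₀=0, d₀=1 and mₖ₊₁ = dₖaₖ − mₖ, dₖ₊₁ = (n − mₖ₊₁²)/dₖ, aₖ₊₁ = ⌊(a₀+mₖ₊₁)/dₖ₊₁⌋:
  k=1: m=9, d=9, a=2
  k=2: m=9, d=1, a=18
d=1 and a=2a₀=18 at k=2, so the next step gives (m, d) = (9, 9) again — its k=1 value — and the period has length 2.

[9; 2, 18]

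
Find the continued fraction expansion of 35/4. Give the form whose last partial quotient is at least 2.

[8; 1, 3]

35 = 8*4 + 3
4 = 1*3 + 1
3 = 3*1 + 0  (stop)
So 35/4 = [8; 1, 3].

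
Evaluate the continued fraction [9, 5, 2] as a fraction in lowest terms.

101/11

Using pₖ = aₖpₖ₋₁ + pₖ₋₂ and qₖ = aₖqₖ₋₁ + qₖ₋₂:
  k=0: a=9, p=9, q=1
  k=1: a=5, p=46, q=5
  k=2: a=2, p=101, q=11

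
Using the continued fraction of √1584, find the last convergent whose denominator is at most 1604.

√1584 = [39; 1, 3, 1, 78, …] (period length 4).
Convergents:
  p_0/q_0 = 39/1
  p_1/q_1 = 40/1
  p_2/q_2 = 159/4
  p_3/q_3 = 199/5
  p_4/q_4 = 15681/394
  p_5/q_5 = 15880/399
  p_6/q_6 = 63321/1591
  p_7/q_7 = 79201/1990
q_6 = 1591 ≤ 1604 < 1990 = q_7, so the answer is 63321/1591.

63321/1591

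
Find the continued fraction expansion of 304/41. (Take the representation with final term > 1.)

[7; 2, 2, 2, 3]

304 = 7*41 + 17
41 = 2*17 + 7
17 = 2*7 + 3
7 = 2*3 + 1
3 = 3*1 + 0  (stop)
So 304/41 = [7; 2, 2, 2, 3].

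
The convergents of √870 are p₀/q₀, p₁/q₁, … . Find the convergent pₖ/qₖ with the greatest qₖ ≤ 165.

√870 = [29; 2, 58, …] (period length 2).
Convergents:
  p_0/q_0 = 29/1
  p_1/q_1 = 59/2
  p_2/q_2 = 3451/117
  p_3/q_3 = 6961/236
q_2 = 117 ≤ 165 < 236 = q_3, so the answer is 3451/117.

3451/117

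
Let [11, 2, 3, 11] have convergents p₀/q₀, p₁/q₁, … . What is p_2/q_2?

80/7

Using pₖ = aₖpₖ₋₁ + pₖ₋₂, qₖ = aₖqₖ₋₁ + qₖ₋₂ (with p₋₁=1, p₋₂=0, q₋₁=0, q₋₂=1):
  k=0: a=11, p=11, q=1
  k=1: a=2, p=23, q=2
  k=2: a=3, p=80, q=7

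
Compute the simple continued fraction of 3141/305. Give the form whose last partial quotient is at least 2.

3141 = 10×305 + 91
305 = 3×91 + 32
91 = 2×32 + 27
32 = 1×27 + 5
27 = 5×5 + 2
5 = 2×2 + 1
2 = 2×1 + 0  (stop)
So 3141/305 = [10; 3, 2, 1, 5, 2, 2].

[10; 3, 2, 1, 5, 2, 2]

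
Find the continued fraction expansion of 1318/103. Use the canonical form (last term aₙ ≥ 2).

[12; 1, 3, 1, 9, 2]

1318 = 12·103 + 82
103 = 1·82 + 21
82 = 3·21 + 19
21 = 1·19 + 2
19 = 9·2 + 1
2 = 2·1 + 0  (stop)
So 1318/103 = [12; 1, 3, 1, 9, 2].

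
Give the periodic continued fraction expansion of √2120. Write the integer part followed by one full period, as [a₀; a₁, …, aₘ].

[46; 23, 92]

a₀ = ⌊√2120⌋ = 46.
With m₀=0, d₀=1 and mₖ₊₁ = dₖaₖ − mₖ, dₖ₊₁ = (n − mₖ₊₁²)/dₖ, aₖ₊₁ = ⌊(a₀+mₖ₊₁)/dₖ₊₁⌋:
  k=1: m=46, d=4, a=23
  k=2: m=46, d=1, a=92
d=1 and a=2a₀=92 at k=2, so the next step gives (m, d) = (46, 4) again — its k=1 value — and the period has length 2.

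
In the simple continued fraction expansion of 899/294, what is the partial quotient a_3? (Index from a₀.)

2

899 = 3·294 + 17   →  a_0 = 3
294 = 17·17 + 5   →  a_1 = 17
17 = 3·5 + 2   →  a_2 = 3
5 = 2·2 + 1   →  a_3 = 2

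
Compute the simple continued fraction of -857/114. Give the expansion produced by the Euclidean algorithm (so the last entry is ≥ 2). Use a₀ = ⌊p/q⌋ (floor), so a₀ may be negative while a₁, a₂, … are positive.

[-8; 2, 13, 1, 3]

-857 = -8×114 + 55
114 = 2×55 + 4
55 = 13×4 + 3
4 = 1×3 + 1
3 = 3×1 + 0  (stop)
So -857/114 = [-8; 2, 13, 1, 3].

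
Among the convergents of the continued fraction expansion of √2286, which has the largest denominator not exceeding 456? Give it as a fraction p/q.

7889/165

√2286 = [47; 1, 4, 3, 10, 3, 4, 1, 94, …] (period length 8).
Convergents:
  p_0/q_0 = 47/1
  p_1/q_1 = 48/1
  p_2/q_2 = 239/5
  p_3/q_3 = 765/16
  p_4/q_4 = 7889/165
  p_5/q_5 = 24432/511
q_4 = 165 ≤ 456 < 511 = q_5, so the answer is 7889/165.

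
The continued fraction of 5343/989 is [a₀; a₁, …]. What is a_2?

2

5343 = 5·989 + 398   →  a_0 = 5
989 = 2·398 + 193   →  a_1 = 2
398 = 2·193 + 12   →  a_2 = 2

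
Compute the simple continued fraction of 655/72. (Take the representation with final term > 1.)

655 = 9×72 + 7
72 = 10×7 + 2
7 = 3×2 + 1
2 = 2×1 + 0  (stop)
So 655/72 = [9; 10, 3, 2].

[9; 10, 3, 2]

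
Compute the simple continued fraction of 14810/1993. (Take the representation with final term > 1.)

[7; 2, 3, 8, 11, 3]

14810 = 7·1993 + 859
1993 = 2·859 + 275
859 = 3·275 + 34
275 = 8·34 + 3
34 = 11·3 + 1
3 = 3·1 + 0  (stop)
So 14810/1993 = [7; 2, 3, 8, 11, 3].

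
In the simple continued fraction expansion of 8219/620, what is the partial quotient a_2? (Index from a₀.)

1

8219 = 13·620 + 159   →  a_0 = 13
620 = 3·159 + 143   →  a_1 = 3
159 = 1·143 + 16   →  a_2 = 1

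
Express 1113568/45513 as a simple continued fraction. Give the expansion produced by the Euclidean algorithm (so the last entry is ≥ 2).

[24; 2, 7, 12, 19, 6, 2]

1113568 = 24*45513 + 21256
45513 = 2*21256 + 3001
21256 = 7*3001 + 249
3001 = 12*249 + 13
249 = 19*13 + 2
13 = 6*2 + 1
2 = 2*1 + 0  (stop)
So 1113568/45513 = [24; 2, 7, 12, 19, 6, 2].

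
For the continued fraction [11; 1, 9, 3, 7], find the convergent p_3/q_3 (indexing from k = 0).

369/31

Using pₖ = aₖpₖ₋₁ + pₖ₋₂, qₖ = aₖqₖ₋₁ + qₖ₋₂ (with p₋₁=1, p₋₂=0, q₋₁=0, q₋₂=1):
  k=0: a=11, p=11, q=1
  k=1: a=1, p=12, q=1
  k=2: a=9, p=119, q=10
  k=3: a=3, p=369, q=31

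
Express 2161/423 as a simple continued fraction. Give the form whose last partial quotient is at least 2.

2161 = 5*423 + 46
423 = 9*46 + 9
46 = 5*9 + 1
9 = 9*1 + 0  (stop)
So 2161/423 = [5; 9, 5, 9].

[5; 9, 5, 9]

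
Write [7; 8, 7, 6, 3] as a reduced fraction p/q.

Fold from the inside: start with 3/1.
  6 + 1/3 = 19/3
  7 + 3/19 = 136/19
  8 + 19/136 = 1107/136
  7 + 136/1107 = 7885/1107

7885/1107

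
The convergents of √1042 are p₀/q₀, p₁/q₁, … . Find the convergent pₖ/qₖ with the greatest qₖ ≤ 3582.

51874/1607

√1042 = [32; 3, 1, 1, 3, 64, …] (period length 5).
Convergents:
  p_0/q_0 = 32/1
  p_1/q_1 = 97/3
  p_2/q_2 = 129/4
  p_3/q_3 = 226/7
  p_4/q_4 = 807/25
  p_5/q_5 = 51874/1607
  p_6/q_6 = 156429/4846
q_5 = 1607 ≤ 3582 < 4846 = q_6, so the answer is 51874/1607.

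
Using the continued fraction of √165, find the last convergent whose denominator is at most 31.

√165 = [12; 1, 5, 2, 5, 1, 24, …] (period length 6).
Convergents:
  p_0/q_0 = 12/1
  p_1/q_1 = 13/1
  p_2/q_2 = 77/6
  p_3/q_3 = 167/13
  p_4/q_4 = 912/71
q_3 = 13 ≤ 31 < 71 = q_4, so the answer is 167/13.

167/13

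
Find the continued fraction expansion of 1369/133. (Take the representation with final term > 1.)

[10; 3, 2, 2, 3, 2]

1369 = 10·133 + 39
133 = 3·39 + 16
39 = 2·16 + 7
16 = 2·7 + 2
7 = 3·2 + 1
2 = 2·1 + 0  (stop)
So 1369/133 = [10; 3, 2, 2, 3, 2].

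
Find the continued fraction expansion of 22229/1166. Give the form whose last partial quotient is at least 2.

[19; 15, 1, 1, 4, 1, 6]

22229 = 19*1166 + 75
1166 = 15*75 + 41
75 = 1*41 + 34
41 = 1*34 + 7
34 = 4*7 + 6
7 = 1*6 + 1
6 = 6*1 + 0  (stop)
So 22229/1166 = [19; 15, 1, 1, 4, 1, 6].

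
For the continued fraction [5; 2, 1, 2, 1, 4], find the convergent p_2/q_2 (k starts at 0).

16/3

Using pₖ = aₖpₖ₋₁ + pₖ₋₂, qₖ = aₖqₖ₋₁ + qₖ₋₂ (with p₋₁=1, p₋₂=0, q₋₁=0, q₋₂=1):
  k=0: a=5, p=5, q=1
  k=1: a=2, p=11, q=2
  k=2: a=1, p=16, q=3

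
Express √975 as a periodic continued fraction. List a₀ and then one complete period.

[31; 4, 2, 4, 62]

a₀ = ⌊√975⌋ = 31.
With m₀=0, d₀=1 and mₖ₊₁ = dₖaₖ − mₖ, dₖ₊₁ = (n − mₖ₊₁²)/dₖ, aₖ₊₁ = ⌊(a₀+mₖ₊₁)/dₖ₊₁⌋:
  k=1: m=31, d=14, a=4
  k=2: m=25, d=25, a=2
  k=3: m=25, d=14, a=4
  k=4: m=31, d=1, a=62
d=1 and a=2a₀=62 at k=4, so the next step gives (m, d) = (31, 14) again — its k=1 value — and the period has length 4.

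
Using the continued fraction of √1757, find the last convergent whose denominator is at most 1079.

√1757 = [41; 1, 10, 1, 82, …] (period length 4).
Convergents:
  p_0/q_0 = 41/1
  p_1/q_1 = 42/1
  p_2/q_2 = 461/11
  p_3/q_3 = 503/12
  p_4/q_4 = 41707/995
  p_5/q_5 = 42210/1007
  p_6/q_6 = 463807/11065
q_5 = 1007 ≤ 1079 < 11065 = q_6, so the answer is 42210/1007.

42210/1007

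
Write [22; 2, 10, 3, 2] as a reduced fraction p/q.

Fold from the inside: start with 2/1.
  3 + 1/2 = 7/2
  10 + 2/7 = 72/7
  2 + 7/72 = 151/72
  22 + 72/151 = 3394/151

3394/151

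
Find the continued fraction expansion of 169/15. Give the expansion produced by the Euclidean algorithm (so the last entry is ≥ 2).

[11; 3, 1, 3]

169 = 11×15 + 4
15 = 3×4 + 3
4 = 1×3 + 1
3 = 3×1 + 0  (stop)
So 169/15 = [11; 3, 1, 3].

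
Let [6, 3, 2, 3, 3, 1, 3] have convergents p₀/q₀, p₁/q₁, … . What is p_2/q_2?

44/7

Using pₖ = aₖpₖ₋₁ + pₖ₋₂, qₖ = aₖqₖ₋₁ + qₖ₋₂ (with p₋₁=1, p₋₂=0, q₋₁=0, q₋₂=1):
  k=0: a=6, p=6, q=1
  k=1: a=3, p=19, q=3
  k=2: a=2, p=44, q=7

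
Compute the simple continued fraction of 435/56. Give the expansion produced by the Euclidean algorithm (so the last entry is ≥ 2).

[7; 1, 3, 3, 4]

435 = 7×56 + 43
56 = 1×43 + 13
43 = 3×13 + 4
13 = 3×4 + 1
4 = 4×1 + 0  (stop)
So 435/56 = [7; 1, 3, 3, 4].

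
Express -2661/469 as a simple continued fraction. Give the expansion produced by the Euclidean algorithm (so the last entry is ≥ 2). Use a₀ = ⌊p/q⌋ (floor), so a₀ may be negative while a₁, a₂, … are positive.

-2661 = -6·469 + 153
469 = 3·153 + 10
153 = 15·10 + 3
10 = 3·3 + 1
3 = 3·1 + 0  (stop)
So -2661/469 = [-6; 3, 15, 3, 3].

[-6; 3, 15, 3, 3]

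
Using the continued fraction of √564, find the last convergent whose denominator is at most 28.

√564 = [23; 1, 2, 1, 46, …] (period length 4).
Convergents:
  p_0/q_0 = 23/1
  p_1/q_1 = 24/1
  p_2/q_2 = 71/3
  p_3/q_3 = 95/4
  p_4/q_4 = 4441/187
q_3 = 4 ≤ 28 < 187 = q_4, so the answer is 95/4.

95/4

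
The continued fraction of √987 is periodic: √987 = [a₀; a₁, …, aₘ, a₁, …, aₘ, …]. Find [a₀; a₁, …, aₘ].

a₀ = ⌊√987⌋ = 31.
With m₀=0, d₀=1 and mₖ₊₁ = dₖaₖ − mₖ, dₖ₊₁ = (n − mₖ₊₁²)/dₖ, aₖ₊₁ = ⌊(a₀+mₖ₊₁)/dₖ₊₁⌋:
  k=1: m=31, d=26, a=2
  k=2: m=21, d=21, a=2
  k=3: m=21, d=26, a=2
  k=4: m=31, d=1, a=62
d=1 and a=2a₀=62 at k=4, so the next step gives (m, d) = (31, 26) again — its k=1 value — and the period has length 4.

[31; 2, 2, 2, 62]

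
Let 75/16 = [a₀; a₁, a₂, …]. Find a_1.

1

75 = 4·16 + 11   →  a_0 = 4
16 = 1·11 + 5   →  a_1 = 1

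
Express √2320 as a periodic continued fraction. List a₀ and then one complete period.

[48; 6, 96]

a₀ = ⌊√2320⌋ = 48.
With m₀=0, d₀=1 and mₖ₊₁ = dₖaₖ − mₖ, dₖ₊₁ = (n − mₖ₊₁²)/dₖ, aₖ₊₁ = ⌊(a₀+mₖ₊₁)/dₖ₊₁⌋:
  k=1: m=48, d=16, a=6
  k=2: m=48, d=1, a=96
d=1 and a=2a₀=96 at k=2, so the next step gives (m, d) = (48, 16) again — its k=1 value — and the period has length 2.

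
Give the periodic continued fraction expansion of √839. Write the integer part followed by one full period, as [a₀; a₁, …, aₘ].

a₀ = ⌊√839⌋ = 28.
With m₀=0, d₀=1 and mₖ₊₁ = dₖaₖ − mₖ, dₖ₊₁ = (n − mₖ₊₁²)/dₖ, aₖ₊₁ = ⌊(a₀+mₖ₊₁)/dₖ₊₁⌋:
  k=1: m=28, d=55, a=1
  k=2: m=27, d=2, a=27
  k=3: m=27, d=55, a=1
  k=4: m=28, d=1, a=56
d=1 and a=2a₀=56 at k=4, so the next step gives (m, d) = (28, 55) again — its k=1 value — and the period has length 4.

[28; 1, 27, 1, 56]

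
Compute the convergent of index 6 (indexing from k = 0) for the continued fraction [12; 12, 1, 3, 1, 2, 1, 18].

2935/243

Using pₖ = aₖpₖ₋₁ + pₖ₋₂, qₖ = aₖqₖ₋₁ + qₖ₋₂ (with p₋₁=1, p₋₂=0, q₋₁=0, q₋₂=1):
  k=0: a=12, p=12, q=1
  k=1: a=12, p=145, q=12
  k=2: a=1, p=157, q=13
  k=3: a=3, p=616, q=51
  k=4: a=1, p=773, q=64
  k=5: a=2, p=2162, q=179
  k=6: a=1, p=2935, q=243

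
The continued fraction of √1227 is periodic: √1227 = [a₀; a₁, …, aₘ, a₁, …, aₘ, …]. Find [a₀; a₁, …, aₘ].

[35; 35, 70]

a₀ = ⌊√1227⌋ = 35.
With m₀=0, d₀=1 and mₖ₊₁ = dₖaₖ − mₖ, dₖ₊₁ = (n − mₖ₊₁²)/dₖ, aₖ₊₁ = ⌊(a₀+mₖ₊₁)/dₖ₊₁⌋:
  k=1: m=35, d=2, a=35
  k=2: m=35, d=1, a=70
d=1 and a=2a₀=70 at k=2, so the next step gives (m, d) = (35, 2) again — its k=1 value — and the period has length 2.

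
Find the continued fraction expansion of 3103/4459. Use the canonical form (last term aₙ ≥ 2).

[0; 1, 2, 3, 2, 7, 3, 8]

3103 = 0×4459 + 3103
4459 = 1×3103 + 1356
3103 = 2×1356 + 391
1356 = 3×391 + 183
391 = 2×183 + 25
183 = 7×25 + 8
25 = 3×8 + 1
8 = 8×1 + 0  (stop)
So 3103/4459 = [0; 1, 2, 3, 2, 7, 3, 8].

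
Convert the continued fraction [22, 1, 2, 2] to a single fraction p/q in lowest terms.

159/7

Using pₖ = aₖpₖ₋₁ + pₖ₋₂ and qₖ = aₖqₖ₋₁ + qₖ₋₂:
  k=0: a=22, p=22, q=1
  k=1: a=1, p=23, q=1
  k=2: a=2, p=68, q=3
  k=3: a=2, p=159, q=7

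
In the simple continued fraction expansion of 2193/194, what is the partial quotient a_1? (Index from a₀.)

2193 = 11·194 + 59   →  a_0 = 11
194 = 3·59 + 17   →  a_1 = 3

3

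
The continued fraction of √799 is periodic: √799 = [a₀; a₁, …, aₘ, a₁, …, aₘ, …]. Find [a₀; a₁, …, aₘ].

a₀ = ⌊√799⌋ = 28.

[28; 3, 1, 3, 56]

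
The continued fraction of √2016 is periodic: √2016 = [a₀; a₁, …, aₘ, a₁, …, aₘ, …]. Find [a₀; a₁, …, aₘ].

[44; 1, 8, 1, 88]

a₀ = ⌊√2016⌋ = 44.
With m₀=0, d₀=1 and mₖ₊₁ = dₖaₖ − mₖ, dₖ₊₁ = (n − mₖ₊₁²)/dₖ, aₖ₊₁ = ⌊(a₀+mₖ₊₁)/dₖ₊₁⌋:
  k=1: m=44, d=80, a=1
  k=2: m=36, d=9, a=8
  k=3: m=36, d=80, a=1
  k=4: m=44, d=1, a=88
d=1 and a=2a₀=88 at k=4, so the next step gives (m, d) = (44, 80) again — its k=1 value — and the period has length 4.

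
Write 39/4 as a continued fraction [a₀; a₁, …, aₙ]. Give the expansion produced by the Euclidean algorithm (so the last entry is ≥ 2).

39 = 9*4 + 3
4 = 1*3 + 1
3 = 3*1 + 0  (stop)
So 39/4 = [9; 1, 3].

[9; 1, 3]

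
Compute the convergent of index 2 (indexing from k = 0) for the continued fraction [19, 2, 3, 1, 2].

Using pₖ = aₖpₖ₋₁ + pₖ₋₂, qₖ = aₖqₖ₋₁ + qₖ₋₂ (with p₋₁=1, p₋₂=0, q₋₁=0, q₋₂=1):
  k=0: a=19, p=19, q=1
  k=1: a=2, p=39, q=2
  k=2: a=3, p=136, q=7

136/7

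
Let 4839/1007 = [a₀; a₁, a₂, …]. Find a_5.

4839 = 4·1007 + 811   →  a_0 = 4
1007 = 1·811 + 196   →  a_1 = 1
811 = 4·196 + 27   →  a_2 = 4
196 = 7·27 + 7   →  a_3 = 7
27 = 3·7 + 6   →  a_4 = 3
7 = 1·6 + 1   →  a_5 = 1

1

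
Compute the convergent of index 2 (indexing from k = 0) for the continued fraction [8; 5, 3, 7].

131/16

Using pₖ = aₖpₖ₋₁ + pₖ₋₂, qₖ = aₖqₖ₋₁ + qₖ₋₂ (with p₋₁=1, p₋₂=0, q₋₁=0, q₋₂=1):
  k=0: a=8, p=8, q=1
  k=1: a=5, p=41, q=5
  k=2: a=3, p=131, q=16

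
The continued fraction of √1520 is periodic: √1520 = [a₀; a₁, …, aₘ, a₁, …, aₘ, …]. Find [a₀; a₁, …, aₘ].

a₀ = ⌊√1520⌋ = 38.
With m₀=0, d₀=1 and mₖ₊₁ = dₖaₖ − mₖ, dₖ₊₁ = (n − mₖ₊₁²)/dₖ, aₖ₊₁ = ⌊(a₀+mₖ₊₁)/dₖ₊₁⌋:
  k=1: m=38, d=76, a=1
  k=2: m=38, d=1, a=76
d=1 and a=2a₀=76 at k=2, so the next step gives (m, d) = (38, 76) again — its k=1 value — and the period has length 2.

[38; 1, 76]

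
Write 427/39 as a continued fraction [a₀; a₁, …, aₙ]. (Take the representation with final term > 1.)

427 = 10*39 + 37
39 = 1*37 + 2
37 = 18*2 + 1
2 = 2*1 + 0  (stop)
So 427/39 = [10; 1, 18, 2].

[10; 1, 18, 2]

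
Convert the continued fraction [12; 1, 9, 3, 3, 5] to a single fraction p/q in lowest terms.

Using pₖ = aₖpₖ₋₁ + pₖ₋₂ and qₖ = aₖqₖ₋₁ + qₖ₋₂:
  k=0: a=12, p=12, q=1
  k=1: a=1, p=13, q=1
  k=2: a=9, p=129, q=10
  k=3: a=3, p=400, q=31
  k=4: a=3, p=1329, q=103
  k=5: a=5, p=7045, q=546

7045/546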